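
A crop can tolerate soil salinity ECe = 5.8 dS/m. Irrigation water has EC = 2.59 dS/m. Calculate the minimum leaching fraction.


LR = ECiw / (5*ECe - ECiw)
LR = 2.59 / (5*5.8 - 2.59)
LR = 2.59 / 26.4100

0.0981


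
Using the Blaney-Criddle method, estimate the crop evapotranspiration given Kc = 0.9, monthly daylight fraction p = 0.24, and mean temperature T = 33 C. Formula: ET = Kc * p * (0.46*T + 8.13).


ET = Kc * p * (0.46*T + 8.13)
ET = 0.9 * 0.24 * (0.46*33 + 8.13)
ET = 0.9 * 0.24 * 23.3100

5.0350 mm/day


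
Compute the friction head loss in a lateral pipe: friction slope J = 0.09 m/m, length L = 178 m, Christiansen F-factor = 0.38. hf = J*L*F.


hf = J * L * F = 0.09 * 178 * 0.38 = 6.0876 m

6.0876 m


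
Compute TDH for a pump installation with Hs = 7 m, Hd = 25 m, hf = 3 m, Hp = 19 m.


TDH = Hs + Hd + hf + Hp = 7 + 25 + 3 + 19 = 54

54 m


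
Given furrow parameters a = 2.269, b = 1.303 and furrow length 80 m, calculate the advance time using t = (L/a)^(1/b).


t = (L/a)^(1/b)
t = (80/2.269)^(1/1.303)
t = 35.257823^(1/1.303)

15.3977 min


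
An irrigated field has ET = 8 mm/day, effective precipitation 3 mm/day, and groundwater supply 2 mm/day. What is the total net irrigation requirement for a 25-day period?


Daily deficit = ET - Pe - GW = 8 - 3 - 2 = 3 mm/day
NIR = 3 * 25 = 75 mm

75.0000 mm


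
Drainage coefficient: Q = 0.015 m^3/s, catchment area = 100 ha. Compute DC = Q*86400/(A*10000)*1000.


DC = Q * 86400 / (A * 10000) * 1000
DC = 0.015 * 86400 / (100 * 10000) * 1000
DC = 1296000.0000 / 1000000

1.2960 mm/day


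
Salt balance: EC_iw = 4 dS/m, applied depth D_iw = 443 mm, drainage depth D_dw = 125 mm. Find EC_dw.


EC_dw = EC_iw * D_iw / D_dw
EC_dw = 4 * 443 / 125
EC_dw = 1772 / 125

14.1760 dS/m


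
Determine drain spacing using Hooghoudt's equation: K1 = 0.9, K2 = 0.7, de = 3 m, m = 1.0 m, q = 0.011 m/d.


S^2 = 8*K2*de*m/q + 4*K1*m^2/q
S^2 = 8*0.7*3*1.0/0.011 + 4*0.9*1.0^2/0.011
S = sqrt(1854.5455)

43.0644 m


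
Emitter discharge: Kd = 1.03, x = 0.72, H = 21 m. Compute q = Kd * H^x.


q = Kd * H^x = 1.03 * 21^0.72 = 1.03 * 8.953604

9.2222 L/h


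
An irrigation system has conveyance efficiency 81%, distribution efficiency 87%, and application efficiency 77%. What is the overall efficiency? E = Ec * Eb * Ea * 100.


Ec = 0.81, Eb = 0.87, Ea = 0.77
E = 0.81 * 0.87 * 0.77 * 100 = 54.2619%

54.2619 %


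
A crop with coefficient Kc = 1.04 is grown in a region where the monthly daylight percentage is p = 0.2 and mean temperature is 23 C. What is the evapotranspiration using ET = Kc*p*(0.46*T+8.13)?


ET = Kc * p * (0.46*T + 8.13)
ET = 1.04 * 0.2 * (0.46*23 + 8.13)
ET = 1.04 * 0.2 * 18.7100

3.8917 mm/day


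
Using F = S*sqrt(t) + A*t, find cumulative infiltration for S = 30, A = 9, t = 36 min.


F = S*sqrt(t) + A*t
F = 30*sqrt(36) + 9*36
F = 30*6.000000 + 324

504.0000 mm


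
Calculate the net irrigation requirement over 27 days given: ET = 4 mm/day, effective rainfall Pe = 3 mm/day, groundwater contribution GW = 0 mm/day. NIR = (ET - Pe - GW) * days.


Daily deficit = ET - Pe - GW = 4 - 3 - 0 = 1 mm/day
NIR = 1 * 27 = 27 mm

27.0000 mm


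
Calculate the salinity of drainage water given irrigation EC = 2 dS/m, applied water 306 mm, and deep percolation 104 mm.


EC_dw = EC_iw * D_iw / D_dw
EC_dw = 2 * 306 / 104
EC_dw = 612 / 104

5.8846 dS/m


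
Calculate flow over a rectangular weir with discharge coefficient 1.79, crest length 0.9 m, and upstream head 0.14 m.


Q = C * L * H^(3/2) = 1.79 * 0.9 * 0.14^1.5 = 1.79 * 0.9 * 0.052383

0.0844 m^3/s


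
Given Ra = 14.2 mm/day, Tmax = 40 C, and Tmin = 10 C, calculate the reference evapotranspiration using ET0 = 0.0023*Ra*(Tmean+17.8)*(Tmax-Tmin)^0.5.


Tmean = (Tmax + Tmin)/2 = (40 + 10)/2 = 25.0
ET0 = 0.0023 * 14.2 * (25.0 + 17.8) * sqrt(40 - 10)
ET0 = 0.0023 * 14.2 * 42.8 * 5.477226

7.6563 mm/day


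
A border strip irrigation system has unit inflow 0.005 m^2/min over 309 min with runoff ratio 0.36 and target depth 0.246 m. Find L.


L = q*t/((1+r)*Z)
L = 0.005*309/((1+0.36)*0.246)
L = 1.545/0.33456

4.6180 m


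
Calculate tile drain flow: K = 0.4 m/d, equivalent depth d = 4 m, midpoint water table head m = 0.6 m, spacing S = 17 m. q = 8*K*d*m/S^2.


q = 8*K*d*m/S^2
q = 8*0.4*4*0.6/17^2
q = 7.6800 / 289

0.0266 m/d


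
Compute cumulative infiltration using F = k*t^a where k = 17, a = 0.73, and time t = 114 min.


F = k * t^a = 17 * 114^0.73
F = 17 * 31.735149

539.4975 mm


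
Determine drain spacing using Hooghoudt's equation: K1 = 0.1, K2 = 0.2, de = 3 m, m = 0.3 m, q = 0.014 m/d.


S^2 = 8*K2*de*m/q + 4*K1*m^2/q
S^2 = 8*0.2*3*0.3/0.014 + 4*0.1*0.3^2/0.014
S = sqrt(105.4286)

10.2678 m


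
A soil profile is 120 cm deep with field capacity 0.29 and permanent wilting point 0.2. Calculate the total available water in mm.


AWC = (FC - PWP) * d * 10
AWC = (0.29 - 0.2) * 120 * 10
AWC = 0.0900 * 120 * 10

108.0000 mm


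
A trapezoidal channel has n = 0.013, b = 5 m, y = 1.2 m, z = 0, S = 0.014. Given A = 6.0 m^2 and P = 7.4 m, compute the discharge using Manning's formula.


R = A/P = 6.0/7.4 = 0.810811
Q = (1/0.013) * 6.0 * 0.810811^(2/3) * 0.014^0.5

47.4845 m^3/s


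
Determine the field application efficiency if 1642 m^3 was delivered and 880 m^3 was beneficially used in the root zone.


Ea = V_root / V_field * 100 = 880 / 1642 * 100 = 53.5932%

53.5932 %


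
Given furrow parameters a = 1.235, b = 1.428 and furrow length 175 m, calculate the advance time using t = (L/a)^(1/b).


t = (L/a)^(1/b)
t = (175/1.235)^(1/1.428)
t = 141.700405^(1/1.428)

32.1042 min


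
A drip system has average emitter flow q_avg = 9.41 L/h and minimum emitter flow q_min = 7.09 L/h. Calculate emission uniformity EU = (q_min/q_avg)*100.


EU = (q_min/q_avg)*100 = (7.09/9.41)*100 = 75.3454%

75.3454 %


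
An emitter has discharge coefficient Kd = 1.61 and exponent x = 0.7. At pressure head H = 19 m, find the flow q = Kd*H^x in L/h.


q = Kd * H^x = 1.61 * 19^0.7 = 1.61 * 7.854662

12.6460 L/h


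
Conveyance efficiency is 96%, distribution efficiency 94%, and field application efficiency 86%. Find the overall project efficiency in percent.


Ec = 0.96, Eb = 0.94, Ea = 0.86
E = 0.96 * 0.94 * 0.86 * 100 = 77.6064%

77.6064 %


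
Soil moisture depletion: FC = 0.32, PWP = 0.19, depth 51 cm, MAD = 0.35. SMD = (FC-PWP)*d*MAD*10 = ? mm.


SMD = (FC - PWP) * d * MAD * 10
SMD = (0.32 - 0.19) * 51 * 0.35 * 10
SMD = 0.1300 * 51 * 0.35 * 10

23.2050 mm


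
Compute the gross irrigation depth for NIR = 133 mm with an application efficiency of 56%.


Ea = 56% = 0.56
GID = NIR / Ea = 133 / 0.56 = 237.5000 mm

237.5000 mm


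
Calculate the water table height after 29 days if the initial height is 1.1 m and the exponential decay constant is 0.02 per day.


m = m0 * exp(-k*t)
m = 1.1 * exp(-0.02 * 29)
m = 1.1 * exp(-0.5800)

0.6159 m


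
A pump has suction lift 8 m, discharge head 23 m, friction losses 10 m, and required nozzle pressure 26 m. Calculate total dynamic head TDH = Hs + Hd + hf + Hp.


TDH = Hs + Hd + hf + Hp = 8 + 23 + 10 + 26 = 67

67 m


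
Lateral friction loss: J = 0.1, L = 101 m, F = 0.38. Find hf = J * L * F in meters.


hf = J * L * F = 0.1 * 101 * 0.38 = 3.8380 m

3.8380 m


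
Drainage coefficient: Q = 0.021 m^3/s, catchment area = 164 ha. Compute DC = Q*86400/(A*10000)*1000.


DC = Q * 86400 / (A * 10000) * 1000
DC = 0.021 * 86400 / (164 * 10000) * 1000
DC = 1814400.0000 / 1640000

1.1063 mm/day


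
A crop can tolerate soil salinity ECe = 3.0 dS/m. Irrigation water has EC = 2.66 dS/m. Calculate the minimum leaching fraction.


LR = ECiw / (5*ECe - ECiw)
LR = 2.66 / (5*3.0 - 2.66)
LR = 2.66 / 12.3400

0.2156


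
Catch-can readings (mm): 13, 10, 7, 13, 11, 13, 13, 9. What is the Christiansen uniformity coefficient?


mean = 11.125000 mm
MAD = 1.875000 mm
CU = (1 - 1.875000/11.125000)*100

83.1461 %


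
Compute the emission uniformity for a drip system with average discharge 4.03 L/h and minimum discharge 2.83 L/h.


EU = (q_min/q_avg)*100 = (2.83/4.03)*100 = 70.2233%

70.2233 %


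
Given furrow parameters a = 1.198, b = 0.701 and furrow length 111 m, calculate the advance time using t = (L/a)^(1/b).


t = (L/a)^(1/b)
t = (111/1.198)^(1/0.701)
t = 92.654424^(1/0.701)

639.4411 min


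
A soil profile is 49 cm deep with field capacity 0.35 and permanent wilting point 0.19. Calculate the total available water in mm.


AWC = (FC - PWP) * d * 10
AWC = (0.35 - 0.19) * 49 * 10
AWC = 0.1600 * 49 * 10

78.4000 mm


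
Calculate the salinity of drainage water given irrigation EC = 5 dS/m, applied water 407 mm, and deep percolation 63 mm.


EC_dw = EC_iw * D_iw / D_dw
EC_dw = 5 * 407 / 63
EC_dw = 2035 / 63

32.3016 dS/m


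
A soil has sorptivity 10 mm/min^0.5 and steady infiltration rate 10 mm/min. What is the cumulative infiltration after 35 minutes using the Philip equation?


F = S*sqrt(t) + A*t
F = 10*sqrt(35) + 10*35
F = 10*5.916080 + 350

409.1608 mm


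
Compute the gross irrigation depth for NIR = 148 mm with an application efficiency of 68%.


Ea = 68% = 0.68
GID = NIR / Ea = 148 / 0.68 = 217.6471 mm

217.6471 mm


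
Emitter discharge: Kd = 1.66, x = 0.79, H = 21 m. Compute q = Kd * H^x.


q = Kd * H^x = 1.66 * 21^0.79 = 1.66 * 11.080344

18.3934 L/h


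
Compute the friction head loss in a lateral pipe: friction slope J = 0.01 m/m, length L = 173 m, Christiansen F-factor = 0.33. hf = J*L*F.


hf = J * L * F = 0.01 * 173 * 0.33 = 0.5709 m

0.5709 m


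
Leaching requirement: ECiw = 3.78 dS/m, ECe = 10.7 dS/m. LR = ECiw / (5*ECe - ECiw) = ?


LR = ECiw / (5*ECe - ECiw)
LR = 3.78 / (5*10.7 - 3.78)
LR = 3.78 / 49.7200

0.0760


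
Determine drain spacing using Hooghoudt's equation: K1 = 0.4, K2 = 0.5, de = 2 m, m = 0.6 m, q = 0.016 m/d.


S^2 = 8*K2*de*m/q + 4*K1*m^2/q
S^2 = 8*0.5*2*0.6/0.016 + 4*0.4*0.6^2/0.016
S = sqrt(336.0000)

18.3303 m


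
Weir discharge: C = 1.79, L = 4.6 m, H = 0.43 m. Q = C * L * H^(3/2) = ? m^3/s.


Q = C * L * H^(3/2) = 1.79 * 4.6 * 0.43^1.5 = 1.79 * 4.6 * 0.281970

2.3217 m^3/s


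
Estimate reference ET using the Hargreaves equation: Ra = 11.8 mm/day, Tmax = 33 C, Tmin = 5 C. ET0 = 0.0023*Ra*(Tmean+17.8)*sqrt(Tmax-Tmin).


Tmean = (Tmax + Tmin)/2 = (33 + 5)/2 = 19.0
ET0 = 0.0023 * 11.8 * (19.0 + 17.8) * sqrt(33 - 5)
ET0 = 0.0023 * 11.8 * 36.8 * 5.291503

5.2849 mm/day


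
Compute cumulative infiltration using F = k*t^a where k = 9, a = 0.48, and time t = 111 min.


F = k * t^a = 9 * 111^0.48
F = 9 * 9.588596

86.2974 mm


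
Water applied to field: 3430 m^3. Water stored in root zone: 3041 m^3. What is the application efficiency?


Ea = V_root / V_field * 100 = 3041 / 3430 * 100 = 88.6589%

88.6589 %


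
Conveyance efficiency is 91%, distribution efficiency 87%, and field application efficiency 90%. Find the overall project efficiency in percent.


Ec = 0.91, Eb = 0.87, Ea = 0.9
E = 0.91 * 0.87 * 0.9 * 100 = 71.2530%

71.2530 %


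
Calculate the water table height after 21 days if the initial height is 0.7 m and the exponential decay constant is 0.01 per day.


m = m0 * exp(-k*t)
m = 0.7 * exp(-0.01 * 21)
m = 0.7 * exp(-0.2100)

0.5674 m


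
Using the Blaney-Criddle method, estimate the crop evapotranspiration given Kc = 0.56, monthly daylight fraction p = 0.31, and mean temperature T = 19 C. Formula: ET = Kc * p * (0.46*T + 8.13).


ET = Kc * p * (0.46*T + 8.13)
ET = 0.56 * 0.31 * (0.46*19 + 8.13)
ET = 0.56 * 0.31 * 16.8700

2.9286 mm/day


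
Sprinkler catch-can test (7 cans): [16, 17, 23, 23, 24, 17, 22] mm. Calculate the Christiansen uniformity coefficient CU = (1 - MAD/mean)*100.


mean = 20.285714 mm
MAD = 3.102041 mm
CU = (1 - 3.102041/20.285714)*100

84.7082 %


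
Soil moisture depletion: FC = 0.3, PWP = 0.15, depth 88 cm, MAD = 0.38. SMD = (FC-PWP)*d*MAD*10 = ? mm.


SMD = (FC - PWP) * d * MAD * 10
SMD = (0.3 - 0.15) * 88 * 0.38 * 10
SMD = 0.1500 * 88 * 0.38 * 10

50.1600 mm


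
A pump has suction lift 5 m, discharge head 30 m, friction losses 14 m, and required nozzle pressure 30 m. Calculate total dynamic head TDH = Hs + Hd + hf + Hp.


TDH = Hs + Hd + hf + Hp = 5 + 30 + 14 + 30 = 79

79 m


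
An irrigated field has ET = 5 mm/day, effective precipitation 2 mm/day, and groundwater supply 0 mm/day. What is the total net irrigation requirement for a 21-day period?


Daily deficit = ET - Pe - GW = 5 - 2 - 0 = 3 mm/day
NIR = 3 * 21 = 63 mm

63.0000 mm


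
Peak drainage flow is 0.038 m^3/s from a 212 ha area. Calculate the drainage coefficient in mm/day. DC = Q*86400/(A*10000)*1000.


DC = Q * 86400 / (A * 10000) * 1000
DC = 0.038 * 86400 / (212 * 10000) * 1000
DC = 3283200.0000 / 2120000

1.5487 mm/day


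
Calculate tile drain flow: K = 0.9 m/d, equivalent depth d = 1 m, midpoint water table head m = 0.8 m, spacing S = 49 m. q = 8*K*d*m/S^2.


q = 8*K*d*m/S^2
q = 8*0.9*1*0.8/49^2
q = 5.7600 / 2401

0.0024 m/d


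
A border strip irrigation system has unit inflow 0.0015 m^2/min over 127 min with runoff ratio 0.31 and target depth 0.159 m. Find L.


L = q*t/((1+r)*Z)
L = 0.0015*127/((1+0.31)*0.159)
L = 0.1905/0.20829

0.9146 m


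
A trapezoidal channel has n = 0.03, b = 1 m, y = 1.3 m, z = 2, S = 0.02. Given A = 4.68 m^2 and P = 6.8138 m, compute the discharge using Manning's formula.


R = A/P = 4.68/6.8138 = 0.686841
Q = (1/0.03) * 4.68 * 0.686841^(2/3) * 0.02^0.5

17.1742 m^3/s


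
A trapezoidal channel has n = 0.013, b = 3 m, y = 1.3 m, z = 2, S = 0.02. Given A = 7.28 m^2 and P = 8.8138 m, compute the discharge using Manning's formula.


R = A/P = 7.28/8.8138 = 0.825977
Q = (1/0.013) * 7.28 * 0.825977^(2/3) * 0.02^0.5

69.7185 m^3/s


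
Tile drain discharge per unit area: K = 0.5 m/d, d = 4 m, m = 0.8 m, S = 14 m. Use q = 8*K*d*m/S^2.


q = 8*K*d*m/S^2
q = 8*0.5*4*0.8/14^2
q = 12.8000 / 196

0.0653 m/d


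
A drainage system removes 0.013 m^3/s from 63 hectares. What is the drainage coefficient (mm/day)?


DC = Q * 86400 / (A * 10000) * 1000
DC = 0.013 * 86400 / (63 * 10000) * 1000
DC = 1123200.0000 / 630000

1.7829 mm/day


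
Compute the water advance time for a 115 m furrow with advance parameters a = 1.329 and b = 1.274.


t = (L/a)^(1/b)
t = (115/1.329)^(1/1.274)
t = 86.531226^(1/1.274)

33.1546 min


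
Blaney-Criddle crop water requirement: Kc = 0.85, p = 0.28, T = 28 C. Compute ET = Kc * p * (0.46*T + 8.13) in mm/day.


ET = Kc * p * (0.46*T + 8.13)
ET = 0.85 * 0.28 * (0.46*28 + 8.13)
ET = 0.85 * 0.28 * 21.0100

5.0004 mm/day


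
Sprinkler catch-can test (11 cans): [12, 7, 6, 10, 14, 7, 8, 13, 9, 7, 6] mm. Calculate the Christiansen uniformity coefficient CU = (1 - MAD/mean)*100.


mean = 9.000000 mm
MAD = 2.363636 mm
CU = (1 - 2.363636/9.000000)*100

73.7374 %


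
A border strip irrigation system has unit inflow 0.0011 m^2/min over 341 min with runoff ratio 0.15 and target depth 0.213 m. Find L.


L = q*t/((1+r)*Z)
L = 0.0011*341/((1+0.15)*0.213)
L = 0.3751/0.24495

1.5313 m


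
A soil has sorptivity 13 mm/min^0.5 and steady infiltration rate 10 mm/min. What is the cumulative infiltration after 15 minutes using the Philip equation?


F = S*sqrt(t) + A*t
F = 13*sqrt(15) + 10*15
F = 13*3.872983 + 150

200.3488 mm


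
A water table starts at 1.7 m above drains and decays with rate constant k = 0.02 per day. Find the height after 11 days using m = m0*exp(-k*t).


m = m0 * exp(-k*t)
m = 1.7 * exp(-0.02 * 11)
m = 1.7 * exp(-0.2200)

1.3643 m


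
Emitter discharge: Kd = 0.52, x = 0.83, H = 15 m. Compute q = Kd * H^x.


q = Kd * H^x = 0.52 * 15^0.83 = 0.52 * 9.465766

4.9222 L/h


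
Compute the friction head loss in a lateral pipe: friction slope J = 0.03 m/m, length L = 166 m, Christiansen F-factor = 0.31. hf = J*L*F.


hf = J * L * F = 0.03 * 166 * 0.31 = 1.5438 m

1.5438 m


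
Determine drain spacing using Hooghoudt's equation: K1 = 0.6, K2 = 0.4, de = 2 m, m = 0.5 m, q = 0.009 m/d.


S^2 = 8*K2*de*m/q + 4*K1*m^2/q
S^2 = 8*0.4*2*0.5/0.009 + 4*0.6*0.5^2/0.009
S = sqrt(422.2222)

20.5480 m


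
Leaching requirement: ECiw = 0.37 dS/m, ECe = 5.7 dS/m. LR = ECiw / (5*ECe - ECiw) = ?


LR = ECiw / (5*ECe - ECiw)
LR = 0.37 / (5*5.7 - 0.37)
LR = 0.37 / 28.1300

0.0132


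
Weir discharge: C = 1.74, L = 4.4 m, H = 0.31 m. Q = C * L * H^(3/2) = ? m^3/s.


Q = C * L * H^(3/2) = 1.74 * 4.4 * 0.31^1.5 = 1.74 * 4.4 * 0.172601

1.3214 m^3/s


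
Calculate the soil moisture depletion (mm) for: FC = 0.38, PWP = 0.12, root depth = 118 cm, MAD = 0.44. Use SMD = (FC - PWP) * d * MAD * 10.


SMD = (FC - PWP) * d * MAD * 10
SMD = (0.38 - 0.12) * 118 * 0.44 * 10
SMD = 0.2600 * 118 * 0.44 * 10

134.9920 mm


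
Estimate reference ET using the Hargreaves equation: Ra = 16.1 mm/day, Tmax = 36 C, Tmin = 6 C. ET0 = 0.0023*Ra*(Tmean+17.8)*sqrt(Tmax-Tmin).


Tmean = (Tmax + Tmin)/2 = (36 + 6)/2 = 21.0
ET0 = 0.0023 * 16.1 * (21.0 + 17.8) * sqrt(36 - 6)
ET0 = 0.0023 * 16.1 * 38.8 * 5.477226

7.8695 mm/day


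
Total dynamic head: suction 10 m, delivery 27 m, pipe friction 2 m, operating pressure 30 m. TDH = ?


TDH = Hs + Hd + hf + Hp = 10 + 27 + 2 + 30 = 69

69 m


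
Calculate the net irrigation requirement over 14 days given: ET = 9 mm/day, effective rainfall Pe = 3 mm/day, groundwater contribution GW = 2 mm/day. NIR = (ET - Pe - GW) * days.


Daily deficit = ET - Pe - GW = 9 - 3 - 2 = 4 mm/day
NIR = 4 * 14 = 56 mm

56.0000 mm


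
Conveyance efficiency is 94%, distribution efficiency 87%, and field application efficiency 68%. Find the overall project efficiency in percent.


Ec = 0.94, Eb = 0.87, Ea = 0.68
E = 0.94 * 0.87 * 0.68 * 100 = 55.6104%

55.6104 %


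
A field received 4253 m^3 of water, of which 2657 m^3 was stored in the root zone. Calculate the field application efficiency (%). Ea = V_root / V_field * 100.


Ea = V_root / V_field * 100 = 2657 / 4253 * 100 = 62.4735%

62.4735 %


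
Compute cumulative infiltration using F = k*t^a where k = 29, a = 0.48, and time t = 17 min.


F = k * t^a = 29 * 17^0.48
F = 29 * 3.895969

112.9831 mm


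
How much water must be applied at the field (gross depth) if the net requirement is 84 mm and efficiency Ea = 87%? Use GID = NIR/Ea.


Ea = 87% = 0.87
GID = NIR / Ea = 84 / 0.87 = 96.5517 mm

96.5517 mm


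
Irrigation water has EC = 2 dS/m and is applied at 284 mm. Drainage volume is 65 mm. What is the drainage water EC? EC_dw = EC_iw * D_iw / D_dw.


EC_dw = EC_iw * D_iw / D_dw
EC_dw = 2 * 284 / 65
EC_dw = 568 / 65

8.7385 dS/m


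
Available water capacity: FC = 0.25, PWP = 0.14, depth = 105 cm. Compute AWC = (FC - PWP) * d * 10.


AWC = (FC - PWP) * d * 10
AWC = (0.25 - 0.14) * 105 * 10
AWC = 0.1100 * 105 * 10

115.5000 mm


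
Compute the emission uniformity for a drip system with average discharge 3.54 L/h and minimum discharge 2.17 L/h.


EU = (q_min/q_avg)*100 = (2.17/3.54)*100 = 61.2994%

61.2994 %


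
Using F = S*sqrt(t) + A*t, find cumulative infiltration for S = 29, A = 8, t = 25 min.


F = S*sqrt(t) + A*t
F = 29*sqrt(25) + 8*25
F = 29*5.000000 + 200

345.0000 mm


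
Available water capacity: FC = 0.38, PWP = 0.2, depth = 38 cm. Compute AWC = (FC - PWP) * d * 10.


AWC = (FC - PWP) * d * 10
AWC = (0.38 - 0.2) * 38 * 10
AWC = 0.1800 * 38 * 10

68.4000 mm


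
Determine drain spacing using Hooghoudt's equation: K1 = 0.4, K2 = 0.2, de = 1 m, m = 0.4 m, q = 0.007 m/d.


S^2 = 8*K2*de*m/q + 4*K1*m^2/q
S^2 = 8*0.2*1*0.4/0.007 + 4*0.4*0.4^2/0.007
S = sqrt(128.0000)

11.3137 m


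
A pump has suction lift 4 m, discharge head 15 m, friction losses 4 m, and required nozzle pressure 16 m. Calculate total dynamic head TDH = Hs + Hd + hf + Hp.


TDH = Hs + Hd + hf + Hp = 4 + 15 + 4 + 16 = 39

39 m


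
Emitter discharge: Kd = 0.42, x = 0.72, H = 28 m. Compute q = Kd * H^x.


q = Kd * H^x = 0.42 * 28^0.72 = 0.42 * 11.014221

4.6260 L/h


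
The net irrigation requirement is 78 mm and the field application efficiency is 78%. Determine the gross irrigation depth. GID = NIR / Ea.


Ea = 78% = 0.78
GID = NIR / Ea = 78 / 0.78 = 100.0000 mm

100.0000 mm


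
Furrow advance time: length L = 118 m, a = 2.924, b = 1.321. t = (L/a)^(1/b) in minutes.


t = (L/a)^(1/b)
t = (118/2.924)^(1/1.321)
t = 40.355677^(1/1.321)

16.4314 min


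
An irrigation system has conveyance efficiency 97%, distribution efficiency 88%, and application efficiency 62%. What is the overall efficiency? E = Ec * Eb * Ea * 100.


Ec = 0.97, Eb = 0.88, Ea = 0.62
E = 0.97 * 0.88 * 0.62 * 100 = 52.9232%

52.9232 %


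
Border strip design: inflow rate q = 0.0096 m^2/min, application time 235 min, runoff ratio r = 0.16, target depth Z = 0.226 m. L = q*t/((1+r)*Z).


L = q*t/((1+r)*Z)
L = 0.0096*235/((1+0.16)*0.226)
L = 2.256/0.26216

8.6054 m


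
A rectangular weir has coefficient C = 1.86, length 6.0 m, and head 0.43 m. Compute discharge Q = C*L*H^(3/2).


Q = C * L * H^(3/2) = 1.86 * 6.0 * 0.43^1.5 = 1.86 * 6.0 * 0.281970

3.1468 m^3/s


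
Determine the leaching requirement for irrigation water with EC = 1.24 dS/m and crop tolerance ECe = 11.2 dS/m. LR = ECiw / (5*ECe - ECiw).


LR = ECiw / (5*ECe - ECiw)
LR = 1.24 / (5*11.2 - 1.24)
LR = 1.24 / 54.7600

0.0226


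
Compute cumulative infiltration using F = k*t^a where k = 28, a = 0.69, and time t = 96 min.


F = k * t^a = 28 * 96^0.69
F = 28 * 23.322073

653.0180 mm


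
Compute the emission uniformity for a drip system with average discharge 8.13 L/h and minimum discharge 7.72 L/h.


EU = (q_min/q_avg)*100 = (7.72/8.13)*100 = 94.9569%

94.9569 %


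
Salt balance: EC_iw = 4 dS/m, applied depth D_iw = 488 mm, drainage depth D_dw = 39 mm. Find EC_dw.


EC_dw = EC_iw * D_iw / D_dw
EC_dw = 4 * 488 / 39
EC_dw = 1952 / 39

50.0513 dS/m


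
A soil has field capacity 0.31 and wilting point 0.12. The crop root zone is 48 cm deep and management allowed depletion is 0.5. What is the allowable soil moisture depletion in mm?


SMD = (FC - PWP) * d * MAD * 10
SMD = (0.31 - 0.12) * 48 * 0.5 * 10
SMD = 0.1900 * 48 * 0.5 * 10

45.6000 mm


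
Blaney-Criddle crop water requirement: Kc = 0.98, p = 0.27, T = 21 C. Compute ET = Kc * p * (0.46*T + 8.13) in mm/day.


ET = Kc * p * (0.46*T + 8.13)
ET = 0.98 * 0.27 * (0.46*21 + 8.13)
ET = 0.98 * 0.27 * 17.7900

4.7072 mm/day


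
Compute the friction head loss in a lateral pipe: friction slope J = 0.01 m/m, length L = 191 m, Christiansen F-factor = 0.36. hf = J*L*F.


hf = J * L * F = 0.01 * 191 * 0.36 = 0.6876 m

0.6876 m


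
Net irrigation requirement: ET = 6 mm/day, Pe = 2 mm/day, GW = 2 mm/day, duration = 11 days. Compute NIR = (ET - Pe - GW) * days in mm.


Daily deficit = ET - Pe - GW = 6 - 2 - 2 = 2 mm/day
NIR = 2 * 11 = 22 mm

22.0000 mm


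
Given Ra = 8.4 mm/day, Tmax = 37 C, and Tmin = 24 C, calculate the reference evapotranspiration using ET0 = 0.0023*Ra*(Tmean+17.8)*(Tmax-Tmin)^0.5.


Tmean = (Tmax + Tmin)/2 = (37 + 24)/2 = 30.5
ET0 = 0.0023 * 8.4 * (30.5 + 17.8) * sqrt(37 - 24)
ET0 = 0.0023 * 8.4 * 48.3 * 3.605551

3.3645 mm/day


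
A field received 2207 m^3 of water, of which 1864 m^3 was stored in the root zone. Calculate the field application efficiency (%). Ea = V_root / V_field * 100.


Ea = V_root / V_field * 100 = 1864 / 2207 * 100 = 84.4585%

84.4585 %


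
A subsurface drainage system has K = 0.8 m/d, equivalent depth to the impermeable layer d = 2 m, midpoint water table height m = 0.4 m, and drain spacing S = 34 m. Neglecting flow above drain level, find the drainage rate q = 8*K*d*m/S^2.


q = 8*K*d*m/S^2
q = 8*0.8*2*0.4/34^2
q = 5.1200 / 1156

0.0044 m/d


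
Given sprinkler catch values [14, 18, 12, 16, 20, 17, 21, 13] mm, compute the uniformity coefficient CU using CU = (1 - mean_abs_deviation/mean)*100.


mean = 16.375000 mm
MAD = 2.625000 mm
CU = (1 - 2.625000/16.375000)*100

83.9695 %


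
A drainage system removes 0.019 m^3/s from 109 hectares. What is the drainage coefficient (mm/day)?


DC = Q * 86400 / (A * 10000) * 1000
DC = 0.019 * 86400 / (109 * 10000) * 1000
DC = 1641600.0000 / 1090000

1.5061 mm/day


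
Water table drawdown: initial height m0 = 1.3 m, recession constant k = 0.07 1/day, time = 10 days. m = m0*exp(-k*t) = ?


m = m0 * exp(-k*t)
m = 1.3 * exp(-0.07 * 10)
m = 1.3 * exp(-0.7000)

0.6456 m


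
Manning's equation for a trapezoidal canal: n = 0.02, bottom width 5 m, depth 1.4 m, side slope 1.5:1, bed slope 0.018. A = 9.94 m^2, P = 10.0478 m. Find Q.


R = A/P = 9.94/10.0478 = 0.989271
Q = (1/0.02) * 9.94 * 0.989271^(2/3) * 0.018^0.5

66.2018 m^3/s


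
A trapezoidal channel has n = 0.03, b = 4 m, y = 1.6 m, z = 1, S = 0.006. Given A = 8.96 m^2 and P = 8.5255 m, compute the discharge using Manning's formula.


R = A/P = 8.96/8.5255 = 1.050965
Q = (1/0.03) * 8.96 * 1.050965^(2/3) * 0.006^0.5

23.9141 m^3/s


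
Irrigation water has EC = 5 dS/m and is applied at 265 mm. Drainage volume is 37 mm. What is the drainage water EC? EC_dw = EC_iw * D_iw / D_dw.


EC_dw = EC_iw * D_iw / D_dw
EC_dw = 5 * 265 / 37
EC_dw = 1325 / 37

35.8108 dS/m


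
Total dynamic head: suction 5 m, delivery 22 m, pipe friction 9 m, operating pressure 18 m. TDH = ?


TDH = Hs + Hd + hf + Hp = 5 + 22 + 9 + 18 = 54

54 m


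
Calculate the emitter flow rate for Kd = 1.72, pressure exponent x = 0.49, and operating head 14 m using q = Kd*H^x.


q = Kd * H^x = 1.72 * 14^0.49 = 1.72 * 3.644204

6.2680 L/h


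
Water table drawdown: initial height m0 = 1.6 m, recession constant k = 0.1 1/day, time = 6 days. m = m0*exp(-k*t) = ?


m = m0 * exp(-k*t)
m = 1.6 * exp(-0.1 * 6)
m = 1.6 * exp(-0.6000)

0.8781 m


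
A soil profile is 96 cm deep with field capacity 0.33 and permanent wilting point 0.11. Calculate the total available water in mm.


AWC = (FC - PWP) * d * 10
AWC = (0.33 - 0.11) * 96 * 10
AWC = 0.2200 * 96 * 10

211.2000 mm


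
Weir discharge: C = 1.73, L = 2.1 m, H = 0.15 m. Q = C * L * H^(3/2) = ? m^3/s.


Q = C * L * H^(3/2) = 1.73 * 2.1 * 0.15^1.5 = 1.73 * 2.1 * 0.058095

0.2111 m^3/s


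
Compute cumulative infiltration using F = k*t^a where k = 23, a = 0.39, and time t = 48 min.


F = k * t^a = 23 * 48^0.39
F = 23 * 4.525682

104.0907 mm


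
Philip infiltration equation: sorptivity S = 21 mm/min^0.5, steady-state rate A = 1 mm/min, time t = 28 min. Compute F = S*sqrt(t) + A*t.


F = S*sqrt(t) + A*t
F = 21*sqrt(28) + 1*28
F = 21*5.291503 + 28

139.1216 mm


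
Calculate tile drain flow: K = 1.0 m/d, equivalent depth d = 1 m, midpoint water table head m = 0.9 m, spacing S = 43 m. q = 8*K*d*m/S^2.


q = 8*K*d*m/S^2
q = 8*1.0*1*0.9/43^2
q = 7.2000 / 1849

0.0039 m/d


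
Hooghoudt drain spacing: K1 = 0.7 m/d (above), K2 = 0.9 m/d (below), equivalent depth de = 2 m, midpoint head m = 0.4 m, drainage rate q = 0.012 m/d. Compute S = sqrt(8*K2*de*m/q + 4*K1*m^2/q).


S^2 = 8*K2*de*m/q + 4*K1*m^2/q
S^2 = 8*0.9*2*0.4/0.012 + 4*0.7*0.4^2/0.012
S = sqrt(517.3333)

22.7450 m


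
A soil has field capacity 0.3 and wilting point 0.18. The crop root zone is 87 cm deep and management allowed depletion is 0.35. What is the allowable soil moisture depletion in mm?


SMD = (FC - PWP) * d * MAD * 10
SMD = (0.3 - 0.18) * 87 * 0.35 * 10
SMD = 0.1200 * 87 * 0.35 * 10

36.5400 mm


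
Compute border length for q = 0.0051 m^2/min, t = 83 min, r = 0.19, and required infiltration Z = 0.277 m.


L = q*t/((1+r)*Z)
L = 0.0051*83/((1+0.19)*0.277)
L = 0.4233/0.32963

1.2842 m


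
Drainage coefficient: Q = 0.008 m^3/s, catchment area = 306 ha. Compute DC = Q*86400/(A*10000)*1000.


DC = Q * 86400 / (A * 10000) * 1000
DC = 0.008 * 86400 / (306 * 10000) * 1000
DC = 691200.0000 / 3060000

0.2259 mm/day


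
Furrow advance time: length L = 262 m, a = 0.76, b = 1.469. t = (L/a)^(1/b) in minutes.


t = (L/a)^(1/b)
t = (262/0.76)^(1/1.469)
t = 344.736842^(1/1.469)

53.3774 min


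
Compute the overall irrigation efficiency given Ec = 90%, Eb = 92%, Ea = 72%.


Ec = 0.9, Eb = 0.92, Ea = 0.72
E = 0.9 * 0.92 * 0.72 * 100 = 59.6160%

59.6160 %


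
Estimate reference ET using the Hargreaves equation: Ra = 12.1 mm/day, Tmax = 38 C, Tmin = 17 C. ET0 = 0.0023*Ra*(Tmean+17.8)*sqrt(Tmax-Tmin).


Tmean = (Tmax + Tmin)/2 = (38 + 17)/2 = 27.5
ET0 = 0.0023 * 12.1 * (27.5 + 17.8) * sqrt(38 - 17)
ET0 = 0.0023 * 12.1 * 45.3 * 4.582576

5.7772 mm/day


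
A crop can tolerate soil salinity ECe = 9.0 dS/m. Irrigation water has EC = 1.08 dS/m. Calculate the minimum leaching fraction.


LR = ECiw / (5*ECe - ECiw)
LR = 1.08 / (5*9.0 - 1.08)
LR = 1.08 / 43.9200

0.0246


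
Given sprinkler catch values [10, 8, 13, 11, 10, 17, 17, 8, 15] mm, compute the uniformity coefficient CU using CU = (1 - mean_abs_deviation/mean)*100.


mean = 12.111111 mm
MAD = 3.012346 mm
CU = (1 - 3.012346/12.111111)*100

75.1274 %


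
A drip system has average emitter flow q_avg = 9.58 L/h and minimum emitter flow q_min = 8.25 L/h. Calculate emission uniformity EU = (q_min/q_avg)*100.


EU = (q_min/q_avg)*100 = (8.25/9.58)*100 = 86.1169%

86.1169 %


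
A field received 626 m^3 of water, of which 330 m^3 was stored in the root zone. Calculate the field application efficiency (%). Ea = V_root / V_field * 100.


Ea = V_root / V_field * 100 = 330 / 626 * 100 = 52.7157%

52.7157 %


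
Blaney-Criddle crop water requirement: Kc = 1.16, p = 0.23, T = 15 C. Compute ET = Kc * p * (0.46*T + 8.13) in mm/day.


ET = Kc * p * (0.46*T + 8.13)
ET = 1.16 * 0.23 * (0.46*15 + 8.13)
ET = 1.16 * 0.23 * 15.0300

4.0100 mm/day


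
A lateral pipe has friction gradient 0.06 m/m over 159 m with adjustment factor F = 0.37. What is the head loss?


hf = J * L * F = 0.06 * 159 * 0.37 = 3.5298 m

3.5298 m


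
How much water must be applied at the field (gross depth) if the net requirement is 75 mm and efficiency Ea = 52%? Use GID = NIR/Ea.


Ea = 52% = 0.52
GID = NIR / Ea = 75 / 0.52 = 144.2308 mm

144.2308 mm


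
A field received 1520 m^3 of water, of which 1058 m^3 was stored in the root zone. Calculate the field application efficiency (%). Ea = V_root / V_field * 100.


Ea = V_root / V_field * 100 = 1058 / 1520 * 100 = 69.6053%

69.6053 %


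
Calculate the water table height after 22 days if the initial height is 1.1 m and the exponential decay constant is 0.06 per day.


m = m0 * exp(-k*t)
m = 1.1 * exp(-0.06 * 22)
m = 1.1 * exp(-1.3200)

0.2938 m


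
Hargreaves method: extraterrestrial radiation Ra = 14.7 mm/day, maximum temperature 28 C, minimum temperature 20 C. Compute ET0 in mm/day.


Tmean = (Tmax + Tmin)/2 = (28 + 20)/2 = 24.0
ET0 = 0.0023 * 14.7 * (24.0 + 17.8) * sqrt(28 - 20)
ET0 = 0.0023 * 14.7 * 41.8 * 2.828427

3.9973 mm/day


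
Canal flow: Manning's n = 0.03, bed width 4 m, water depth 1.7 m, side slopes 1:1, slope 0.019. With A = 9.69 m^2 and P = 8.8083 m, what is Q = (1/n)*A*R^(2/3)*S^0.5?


R = A/P = 9.69/8.8083 = 1.100099
Q = (1/0.03) * 9.69 * 1.100099^(2/3) * 0.019^0.5

47.4461 m^3/s


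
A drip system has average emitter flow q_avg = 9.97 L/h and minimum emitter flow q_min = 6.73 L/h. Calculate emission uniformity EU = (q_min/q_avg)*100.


EU = (q_min/q_avg)*100 = (6.73/9.97)*100 = 67.5025%

67.5025 %


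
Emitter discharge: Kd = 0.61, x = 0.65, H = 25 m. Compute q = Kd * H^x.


q = Kd * H^x = 0.61 * 25^0.65 = 0.61 * 8.103283

4.9430 L/h


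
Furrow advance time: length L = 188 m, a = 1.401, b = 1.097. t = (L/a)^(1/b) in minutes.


t = (L/a)^(1/b)
t = (188/1.401)^(1/1.097)
t = 134.189864^(1/1.097)

87.0123 min


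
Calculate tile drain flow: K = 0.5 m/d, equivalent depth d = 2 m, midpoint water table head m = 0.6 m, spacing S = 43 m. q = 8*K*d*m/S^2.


q = 8*K*d*m/S^2
q = 8*0.5*2*0.6/43^2
q = 4.8000 / 1849

0.0026 m/d


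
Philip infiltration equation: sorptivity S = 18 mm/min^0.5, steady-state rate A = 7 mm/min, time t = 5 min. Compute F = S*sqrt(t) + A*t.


F = S*sqrt(t) + A*t
F = 18*sqrt(5) + 7*5
F = 18*2.236068 + 35

75.2492 mm


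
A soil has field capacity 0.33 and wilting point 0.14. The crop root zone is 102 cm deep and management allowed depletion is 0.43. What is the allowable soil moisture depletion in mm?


SMD = (FC - PWP) * d * MAD * 10
SMD = (0.33 - 0.14) * 102 * 0.43 * 10
SMD = 0.1900 * 102 * 0.43 * 10

83.3340 mm


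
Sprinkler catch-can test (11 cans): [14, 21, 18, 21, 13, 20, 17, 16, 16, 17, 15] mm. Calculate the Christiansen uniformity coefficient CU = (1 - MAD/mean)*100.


mean = 17.090909 mm
MAD = 2.115702 mm
CU = (1 - 2.115702/17.090909)*100

87.6209 %


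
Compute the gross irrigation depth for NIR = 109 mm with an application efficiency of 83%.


Ea = 83% = 0.83
GID = NIR / Ea = 109 / 0.83 = 131.3253 mm

131.3253 mm


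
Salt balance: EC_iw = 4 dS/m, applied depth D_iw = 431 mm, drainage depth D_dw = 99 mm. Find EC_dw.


EC_dw = EC_iw * D_iw / D_dw
EC_dw = 4 * 431 / 99
EC_dw = 1724 / 99

17.4141 dS/m


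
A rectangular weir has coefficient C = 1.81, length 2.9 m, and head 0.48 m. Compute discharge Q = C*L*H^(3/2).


Q = C * L * H^(3/2) = 1.81 * 2.9 * 0.48^1.5 = 1.81 * 2.9 * 0.332554

1.7456 m^3/s


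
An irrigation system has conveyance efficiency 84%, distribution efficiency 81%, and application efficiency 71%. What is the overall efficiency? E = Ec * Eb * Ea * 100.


Ec = 0.84, Eb = 0.81, Ea = 0.71
E = 0.84 * 0.81 * 0.71 * 100 = 48.3084%

48.3084 %


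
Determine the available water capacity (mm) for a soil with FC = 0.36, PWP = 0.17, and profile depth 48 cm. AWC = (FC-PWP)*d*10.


AWC = (FC - PWP) * d * 10
AWC = (0.36 - 0.17) * 48 * 10
AWC = 0.1900 * 48 * 10

91.2000 mm


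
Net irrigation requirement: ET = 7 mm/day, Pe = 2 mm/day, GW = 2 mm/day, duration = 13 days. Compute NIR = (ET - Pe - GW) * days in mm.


Daily deficit = ET - Pe - GW = 7 - 2 - 2 = 3 mm/day
NIR = 3 * 13 = 39 mm

39.0000 mm


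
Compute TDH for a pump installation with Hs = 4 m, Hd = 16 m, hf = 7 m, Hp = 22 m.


TDH = Hs + Hd + hf + Hp = 4 + 16 + 7 + 22 = 49

49 m


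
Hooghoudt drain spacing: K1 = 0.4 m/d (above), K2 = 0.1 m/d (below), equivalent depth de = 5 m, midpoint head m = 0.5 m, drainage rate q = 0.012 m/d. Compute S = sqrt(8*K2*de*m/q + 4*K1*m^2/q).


S^2 = 8*K2*de*m/q + 4*K1*m^2/q
S^2 = 8*0.1*5*0.5/0.012 + 4*0.4*0.5^2/0.012
S = sqrt(200.0000)

14.1421 m


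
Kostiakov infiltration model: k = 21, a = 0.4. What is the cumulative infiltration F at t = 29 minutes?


F = k * t^a = 21 * 29^0.4
F = 21 * 3.845557

80.7567 mm


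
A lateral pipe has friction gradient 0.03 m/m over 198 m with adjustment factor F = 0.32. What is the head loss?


hf = J * L * F = 0.03 * 198 * 0.32 = 1.9008 m

1.9008 m


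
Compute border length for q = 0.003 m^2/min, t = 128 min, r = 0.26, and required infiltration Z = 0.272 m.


L = q*t/((1+r)*Z)
L = 0.003*128/((1+0.26)*0.272)
L = 0.384/0.34272

1.1204 m


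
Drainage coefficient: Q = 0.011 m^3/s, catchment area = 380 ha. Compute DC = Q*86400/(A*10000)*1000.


DC = Q * 86400 / (A * 10000) * 1000
DC = 0.011 * 86400 / (380 * 10000) * 1000
DC = 950400.0000 / 3800000

0.2501 mm/day


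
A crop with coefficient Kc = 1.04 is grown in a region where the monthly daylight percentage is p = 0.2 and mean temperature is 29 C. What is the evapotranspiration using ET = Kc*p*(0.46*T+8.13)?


ET = Kc * p * (0.46*T + 8.13)
ET = 1.04 * 0.2 * (0.46*29 + 8.13)
ET = 1.04 * 0.2 * 21.4700

4.4658 mm/day


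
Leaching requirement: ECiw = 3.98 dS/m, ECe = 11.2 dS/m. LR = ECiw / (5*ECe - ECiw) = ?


LR = ECiw / (5*ECe - ECiw)
LR = 3.98 / (5*11.2 - 3.98)
LR = 3.98 / 52.0200

0.0765


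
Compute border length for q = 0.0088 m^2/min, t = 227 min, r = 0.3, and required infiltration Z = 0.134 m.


L = q*t/((1+r)*Z)
L = 0.0088*227/((1+0.3)*0.134)
L = 1.9976/0.1742

11.4673 m


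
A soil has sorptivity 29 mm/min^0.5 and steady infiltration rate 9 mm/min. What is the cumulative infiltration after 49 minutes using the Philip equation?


F = S*sqrt(t) + A*t
F = 29*sqrt(49) + 9*49
F = 29*7.000000 + 441

644.0000 mm


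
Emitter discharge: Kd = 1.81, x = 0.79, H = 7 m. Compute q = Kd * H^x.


q = Kd * H^x = 1.81 * 7^0.79 = 1.81 * 4.651869

8.4199 L/h


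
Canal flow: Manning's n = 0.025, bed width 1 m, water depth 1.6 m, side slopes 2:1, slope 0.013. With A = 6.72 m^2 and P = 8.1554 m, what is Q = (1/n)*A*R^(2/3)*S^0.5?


R = A/P = 6.72/8.1554 = 0.823994
Q = (1/0.025) * 6.72 * 0.823994^(2/3) * 0.013^0.5

26.9371 m^3/s


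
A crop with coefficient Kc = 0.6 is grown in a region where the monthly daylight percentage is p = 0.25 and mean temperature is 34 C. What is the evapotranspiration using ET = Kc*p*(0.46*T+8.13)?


ET = Kc * p * (0.46*T + 8.13)
ET = 0.6 * 0.25 * (0.46*34 + 8.13)
ET = 0.6 * 0.25 * 23.7700

3.5655 mm/day


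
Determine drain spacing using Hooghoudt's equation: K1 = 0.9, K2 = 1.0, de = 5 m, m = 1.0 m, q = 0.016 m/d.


S^2 = 8*K2*de*m/q + 4*K1*m^2/q
S^2 = 8*1.0*5*1.0/0.016 + 4*0.9*1.0^2/0.016
S = sqrt(2725.0000)

52.2015 m


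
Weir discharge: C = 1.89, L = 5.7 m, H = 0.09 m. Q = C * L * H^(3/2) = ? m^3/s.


Q = C * L * H^(3/2) = 1.89 * 5.7 * 0.09^1.5 = 1.89 * 5.7 * 0.027000

0.2909 m^3/s


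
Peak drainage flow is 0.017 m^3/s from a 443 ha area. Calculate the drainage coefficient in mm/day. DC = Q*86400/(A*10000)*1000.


DC = Q * 86400 / (A * 10000) * 1000
DC = 0.017 * 86400 / (443 * 10000) * 1000
DC = 1468800.0000 / 4430000

0.3316 mm/day


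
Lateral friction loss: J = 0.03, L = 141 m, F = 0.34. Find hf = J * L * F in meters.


hf = J * L * F = 0.03 * 141 * 0.34 = 1.4382 m

1.4382 m


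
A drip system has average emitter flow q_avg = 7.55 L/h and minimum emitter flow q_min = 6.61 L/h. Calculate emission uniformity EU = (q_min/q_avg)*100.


EU = (q_min/q_avg)*100 = (6.61/7.55)*100 = 87.5497%

87.5497 %


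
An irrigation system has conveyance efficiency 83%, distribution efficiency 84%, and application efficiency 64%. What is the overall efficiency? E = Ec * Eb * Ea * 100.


Ec = 0.83, Eb = 0.84, Ea = 0.64
E = 0.83 * 0.84 * 0.64 * 100 = 44.6208%

44.6208 %


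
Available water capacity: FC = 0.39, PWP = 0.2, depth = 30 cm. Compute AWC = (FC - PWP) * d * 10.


AWC = (FC - PWP) * d * 10
AWC = (0.39 - 0.2) * 30 * 10
AWC = 0.1900 * 30 * 10

57.0000 mm


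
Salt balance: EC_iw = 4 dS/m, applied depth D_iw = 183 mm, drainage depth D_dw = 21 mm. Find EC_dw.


EC_dw = EC_iw * D_iw / D_dw
EC_dw = 4 * 183 / 21
EC_dw = 732 / 21

34.8571 dS/m


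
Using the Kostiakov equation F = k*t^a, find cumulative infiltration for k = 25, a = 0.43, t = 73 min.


F = k * t^a = 25 * 73^0.43
F = 25 * 6.327452

158.1863 mm


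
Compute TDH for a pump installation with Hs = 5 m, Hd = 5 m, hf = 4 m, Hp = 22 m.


TDH = Hs + Hd + hf + Hp = 5 + 5 + 4 + 22 = 36

36 m


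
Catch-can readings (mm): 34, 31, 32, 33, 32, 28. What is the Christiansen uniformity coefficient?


mean = 31.666667 mm
MAD = 1.444444 mm
CU = (1 - 1.444444/31.666667)*100

95.4386 %


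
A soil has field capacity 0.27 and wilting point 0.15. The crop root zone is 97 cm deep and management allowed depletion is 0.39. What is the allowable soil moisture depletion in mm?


SMD = (FC - PWP) * d * MAD * 10
SMD = (0.27 - 0.15) * 97 * 0.39 * 10
SMD = 0.1200 * 97 * 0.39 * 10

45.3960 mm


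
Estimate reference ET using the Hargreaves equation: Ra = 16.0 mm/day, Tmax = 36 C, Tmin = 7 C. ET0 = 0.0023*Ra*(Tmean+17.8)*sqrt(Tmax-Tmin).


Tmean = (Tmax + Tmin)/2 = (36 + 7)/2 = 21.5
ET0 = 0.0023 * 16.0 * (21.5 + 17.8) * sqrt(36 - 7)
ET0 = 0.0023 * 16.0 * 39.3 * 5.385165

7.7882 mm/day
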